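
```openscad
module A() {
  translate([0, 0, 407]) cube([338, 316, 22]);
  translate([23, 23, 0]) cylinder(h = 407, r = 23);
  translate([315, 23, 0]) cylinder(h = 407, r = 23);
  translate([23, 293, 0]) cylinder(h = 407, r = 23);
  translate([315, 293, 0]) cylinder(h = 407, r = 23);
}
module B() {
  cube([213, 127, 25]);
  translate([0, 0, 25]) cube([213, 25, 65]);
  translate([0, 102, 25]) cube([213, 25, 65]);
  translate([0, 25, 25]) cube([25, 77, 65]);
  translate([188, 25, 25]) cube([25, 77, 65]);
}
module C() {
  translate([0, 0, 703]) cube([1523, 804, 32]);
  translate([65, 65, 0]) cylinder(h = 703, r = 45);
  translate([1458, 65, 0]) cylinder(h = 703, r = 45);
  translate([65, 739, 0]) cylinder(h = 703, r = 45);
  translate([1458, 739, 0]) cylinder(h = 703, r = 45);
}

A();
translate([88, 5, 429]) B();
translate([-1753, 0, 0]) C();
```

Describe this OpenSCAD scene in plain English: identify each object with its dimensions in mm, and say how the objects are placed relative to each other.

A is a four-legged stool. The seat is 338×316 mm, 22 mm thick, top at z = 429 mm. It stands on four round legs, each 46 mm in diameter, from z = 0 to the seat underside, each leg's axis is inset half a diameter from the nearest pair of seat edges (so the leg's bounding box is flush with the corner).

B is an open-topped rectangular box: outside dimensions 213×127×90 mm, with a uniform wall and base thickness of 25 mm. The base is a full 213×127 slab on the floor; four walls sit on top of the base. The front and back walls (the −y and +y sides) span the full width; the two side walls fit between them.

C is a table with a 1523×804 mm rectangular top, 32 mm thick, top surface at z = 735 mm, supported by four round legs of 90 mm diameter, each leg's bounding box inset 20 mm from the nearest pair of top edges, running from the floor.

The open box is on top of the stool. The table is on the floor beside the stool on its −x side.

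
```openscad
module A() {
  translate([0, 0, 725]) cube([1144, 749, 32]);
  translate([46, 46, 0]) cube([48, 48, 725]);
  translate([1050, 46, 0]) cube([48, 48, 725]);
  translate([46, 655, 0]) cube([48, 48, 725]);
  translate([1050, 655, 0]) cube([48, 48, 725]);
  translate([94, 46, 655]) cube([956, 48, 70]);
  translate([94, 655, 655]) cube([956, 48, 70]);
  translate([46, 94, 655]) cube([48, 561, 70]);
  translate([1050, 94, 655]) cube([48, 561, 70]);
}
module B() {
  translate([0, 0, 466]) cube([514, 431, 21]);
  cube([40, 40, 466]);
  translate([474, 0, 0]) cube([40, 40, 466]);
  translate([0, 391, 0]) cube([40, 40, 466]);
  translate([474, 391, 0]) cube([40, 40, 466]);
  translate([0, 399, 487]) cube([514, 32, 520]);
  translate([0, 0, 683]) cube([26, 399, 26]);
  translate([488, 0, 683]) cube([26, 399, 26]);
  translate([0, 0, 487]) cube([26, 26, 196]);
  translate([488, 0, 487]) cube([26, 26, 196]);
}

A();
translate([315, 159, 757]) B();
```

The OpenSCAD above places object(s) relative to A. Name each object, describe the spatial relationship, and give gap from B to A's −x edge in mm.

The chair's min-x is at 315; the table's min-x is 0; gap = 315 mm.

A is a table. B is a chair. The chair is on top of the table, centred. The gap from the chair to the table's −x edge is 315 mm.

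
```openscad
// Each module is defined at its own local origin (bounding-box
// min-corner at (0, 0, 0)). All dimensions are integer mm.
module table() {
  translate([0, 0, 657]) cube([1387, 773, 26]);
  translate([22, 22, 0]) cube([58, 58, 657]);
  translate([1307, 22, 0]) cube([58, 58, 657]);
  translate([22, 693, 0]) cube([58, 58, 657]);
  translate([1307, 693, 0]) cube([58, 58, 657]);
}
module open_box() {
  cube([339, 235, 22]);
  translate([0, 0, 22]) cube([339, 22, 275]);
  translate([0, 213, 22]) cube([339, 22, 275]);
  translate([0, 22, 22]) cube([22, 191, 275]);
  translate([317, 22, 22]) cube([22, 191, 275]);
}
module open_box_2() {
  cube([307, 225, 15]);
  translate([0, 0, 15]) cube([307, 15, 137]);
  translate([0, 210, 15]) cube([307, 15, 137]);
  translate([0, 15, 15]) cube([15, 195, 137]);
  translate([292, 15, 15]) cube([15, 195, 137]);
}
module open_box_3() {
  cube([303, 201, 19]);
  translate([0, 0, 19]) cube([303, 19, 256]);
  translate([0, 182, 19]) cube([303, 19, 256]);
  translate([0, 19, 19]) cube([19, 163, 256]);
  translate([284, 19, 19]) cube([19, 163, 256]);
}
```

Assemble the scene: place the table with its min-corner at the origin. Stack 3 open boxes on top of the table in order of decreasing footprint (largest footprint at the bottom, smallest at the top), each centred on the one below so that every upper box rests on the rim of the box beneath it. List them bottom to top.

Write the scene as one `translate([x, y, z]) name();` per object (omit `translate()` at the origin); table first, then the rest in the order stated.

table();
translate([524, 269, 683]) open_box();
translate([540, 274, 980]) open_box_2();
translate([542, 286, 1132]) open_box_3();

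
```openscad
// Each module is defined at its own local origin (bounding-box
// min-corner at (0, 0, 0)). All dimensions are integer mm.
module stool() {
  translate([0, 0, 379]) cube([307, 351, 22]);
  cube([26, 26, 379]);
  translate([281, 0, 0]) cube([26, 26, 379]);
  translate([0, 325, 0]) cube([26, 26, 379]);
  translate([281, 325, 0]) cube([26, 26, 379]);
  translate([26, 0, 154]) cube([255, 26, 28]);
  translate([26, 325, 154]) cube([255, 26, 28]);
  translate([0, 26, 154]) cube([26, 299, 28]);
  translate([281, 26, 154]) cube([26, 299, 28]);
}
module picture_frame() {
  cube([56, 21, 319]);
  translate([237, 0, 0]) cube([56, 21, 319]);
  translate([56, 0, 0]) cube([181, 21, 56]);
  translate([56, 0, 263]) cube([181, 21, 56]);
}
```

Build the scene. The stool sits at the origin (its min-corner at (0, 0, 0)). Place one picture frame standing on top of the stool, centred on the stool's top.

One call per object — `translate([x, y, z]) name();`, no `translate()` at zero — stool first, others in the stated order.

stool();
translate([7, 165, 401]) picture_frame();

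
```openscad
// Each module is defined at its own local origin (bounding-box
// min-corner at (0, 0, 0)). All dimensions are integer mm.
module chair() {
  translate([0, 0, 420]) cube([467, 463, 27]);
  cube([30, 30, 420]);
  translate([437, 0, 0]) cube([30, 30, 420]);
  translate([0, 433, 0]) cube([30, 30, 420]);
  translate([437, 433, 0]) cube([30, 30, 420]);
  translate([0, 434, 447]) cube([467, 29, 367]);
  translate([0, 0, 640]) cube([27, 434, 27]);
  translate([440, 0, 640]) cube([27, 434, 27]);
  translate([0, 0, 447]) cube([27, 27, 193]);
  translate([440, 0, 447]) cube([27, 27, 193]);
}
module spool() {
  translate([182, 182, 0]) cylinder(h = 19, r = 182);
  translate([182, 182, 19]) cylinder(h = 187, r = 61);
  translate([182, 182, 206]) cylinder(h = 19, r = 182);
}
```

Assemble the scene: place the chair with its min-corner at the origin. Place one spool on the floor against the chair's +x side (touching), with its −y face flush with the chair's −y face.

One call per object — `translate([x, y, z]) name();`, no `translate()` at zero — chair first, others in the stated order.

chair();
translate([467, 0, 0]) spool();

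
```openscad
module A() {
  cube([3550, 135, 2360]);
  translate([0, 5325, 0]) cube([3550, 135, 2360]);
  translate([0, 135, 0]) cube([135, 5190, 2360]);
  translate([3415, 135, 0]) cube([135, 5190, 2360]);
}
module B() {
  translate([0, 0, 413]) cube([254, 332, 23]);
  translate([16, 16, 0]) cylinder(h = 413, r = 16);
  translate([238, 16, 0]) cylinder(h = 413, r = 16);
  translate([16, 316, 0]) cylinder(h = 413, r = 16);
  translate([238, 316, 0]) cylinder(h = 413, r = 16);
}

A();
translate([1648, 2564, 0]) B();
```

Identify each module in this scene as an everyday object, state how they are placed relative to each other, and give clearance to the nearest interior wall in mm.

Clearances: x = 1513, y = 2429; minimum 1513 mm.

A is a house frame. B is a stool. The stool sits inside the house frame, centred. The clearance to the nearest interior wall is 1513 mm.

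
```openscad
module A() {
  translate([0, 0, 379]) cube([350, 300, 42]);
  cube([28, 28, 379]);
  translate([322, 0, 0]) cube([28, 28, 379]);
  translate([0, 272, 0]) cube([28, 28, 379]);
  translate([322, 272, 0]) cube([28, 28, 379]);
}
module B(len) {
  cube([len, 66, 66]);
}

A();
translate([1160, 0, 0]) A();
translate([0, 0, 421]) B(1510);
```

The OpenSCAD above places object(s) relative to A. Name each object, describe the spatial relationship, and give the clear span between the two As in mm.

Second stool starts at x = 1160; first ends at x = 350; clear span = 1160 − 350 = 810 mm.

A is a stool. B is a beam. A beam spans the tops of two stools. The clear span between the two stools is 810 mm.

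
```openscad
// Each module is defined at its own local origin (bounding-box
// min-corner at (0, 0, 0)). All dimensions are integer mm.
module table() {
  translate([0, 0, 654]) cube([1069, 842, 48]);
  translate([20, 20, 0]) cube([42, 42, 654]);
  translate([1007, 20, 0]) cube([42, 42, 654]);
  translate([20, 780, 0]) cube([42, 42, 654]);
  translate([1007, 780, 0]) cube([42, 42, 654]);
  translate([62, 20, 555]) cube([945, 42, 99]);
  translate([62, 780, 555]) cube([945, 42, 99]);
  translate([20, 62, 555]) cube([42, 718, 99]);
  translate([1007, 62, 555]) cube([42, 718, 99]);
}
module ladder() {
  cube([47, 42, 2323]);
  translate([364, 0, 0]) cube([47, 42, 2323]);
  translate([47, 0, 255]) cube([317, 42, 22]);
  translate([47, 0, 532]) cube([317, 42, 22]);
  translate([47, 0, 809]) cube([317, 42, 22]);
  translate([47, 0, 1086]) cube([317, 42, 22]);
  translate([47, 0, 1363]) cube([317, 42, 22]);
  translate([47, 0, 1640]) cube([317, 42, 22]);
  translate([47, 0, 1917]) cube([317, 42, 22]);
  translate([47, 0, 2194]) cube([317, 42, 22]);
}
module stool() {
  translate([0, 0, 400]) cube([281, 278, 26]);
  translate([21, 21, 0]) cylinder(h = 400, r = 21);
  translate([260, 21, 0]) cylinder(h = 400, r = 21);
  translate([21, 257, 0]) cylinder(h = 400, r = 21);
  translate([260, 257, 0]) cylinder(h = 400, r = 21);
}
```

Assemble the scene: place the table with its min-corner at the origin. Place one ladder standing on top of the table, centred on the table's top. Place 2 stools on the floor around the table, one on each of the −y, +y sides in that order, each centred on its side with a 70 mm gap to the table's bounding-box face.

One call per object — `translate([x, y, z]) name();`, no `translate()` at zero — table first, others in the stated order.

table();
translate([329, 400, 702]) ladder();
translate([394, -348, 0]) stool();
translate([394, 912, 0]) stool();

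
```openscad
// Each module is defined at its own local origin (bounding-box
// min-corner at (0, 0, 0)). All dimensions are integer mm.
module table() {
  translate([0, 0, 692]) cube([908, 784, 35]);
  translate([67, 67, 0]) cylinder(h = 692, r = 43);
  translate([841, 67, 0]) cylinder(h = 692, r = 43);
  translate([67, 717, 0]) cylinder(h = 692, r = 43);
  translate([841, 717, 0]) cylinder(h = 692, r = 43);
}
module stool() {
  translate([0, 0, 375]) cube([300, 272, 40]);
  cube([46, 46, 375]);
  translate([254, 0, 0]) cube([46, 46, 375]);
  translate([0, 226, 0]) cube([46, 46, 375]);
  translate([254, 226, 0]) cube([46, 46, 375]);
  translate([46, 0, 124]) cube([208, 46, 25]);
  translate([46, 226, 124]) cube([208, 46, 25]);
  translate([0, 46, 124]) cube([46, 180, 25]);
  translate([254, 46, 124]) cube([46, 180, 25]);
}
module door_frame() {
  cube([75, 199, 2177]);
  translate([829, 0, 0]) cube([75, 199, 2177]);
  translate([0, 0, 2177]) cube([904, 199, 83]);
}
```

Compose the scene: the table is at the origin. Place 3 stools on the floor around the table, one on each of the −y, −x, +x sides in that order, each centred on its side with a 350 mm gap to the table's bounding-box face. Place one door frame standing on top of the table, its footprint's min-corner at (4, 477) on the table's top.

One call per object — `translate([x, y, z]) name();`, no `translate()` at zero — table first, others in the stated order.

table();
translate([304, -622, 0]) stool();
translate([-650, 256, 0]) stool();
translate([1258, 256, 0]) stool();
translate([4, 477, 727]) door_frame();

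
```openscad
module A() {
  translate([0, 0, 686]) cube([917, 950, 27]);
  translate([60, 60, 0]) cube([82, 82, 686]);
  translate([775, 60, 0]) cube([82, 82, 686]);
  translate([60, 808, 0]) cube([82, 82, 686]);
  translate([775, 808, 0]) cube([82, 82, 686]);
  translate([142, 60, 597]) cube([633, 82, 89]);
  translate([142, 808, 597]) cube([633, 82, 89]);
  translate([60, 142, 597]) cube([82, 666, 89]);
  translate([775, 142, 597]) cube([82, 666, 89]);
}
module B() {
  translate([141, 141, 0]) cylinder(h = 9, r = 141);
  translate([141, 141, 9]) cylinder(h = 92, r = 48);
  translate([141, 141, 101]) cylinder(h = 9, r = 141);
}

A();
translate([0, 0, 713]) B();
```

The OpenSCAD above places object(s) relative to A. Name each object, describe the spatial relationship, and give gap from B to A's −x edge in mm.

The spool's min-x is at 0; the table's min-x is 0; gap = 0 mm.

A is a table. B is a spool. The spool is on top of the table. The gap from the spool to the table's −x edge is 0 mm.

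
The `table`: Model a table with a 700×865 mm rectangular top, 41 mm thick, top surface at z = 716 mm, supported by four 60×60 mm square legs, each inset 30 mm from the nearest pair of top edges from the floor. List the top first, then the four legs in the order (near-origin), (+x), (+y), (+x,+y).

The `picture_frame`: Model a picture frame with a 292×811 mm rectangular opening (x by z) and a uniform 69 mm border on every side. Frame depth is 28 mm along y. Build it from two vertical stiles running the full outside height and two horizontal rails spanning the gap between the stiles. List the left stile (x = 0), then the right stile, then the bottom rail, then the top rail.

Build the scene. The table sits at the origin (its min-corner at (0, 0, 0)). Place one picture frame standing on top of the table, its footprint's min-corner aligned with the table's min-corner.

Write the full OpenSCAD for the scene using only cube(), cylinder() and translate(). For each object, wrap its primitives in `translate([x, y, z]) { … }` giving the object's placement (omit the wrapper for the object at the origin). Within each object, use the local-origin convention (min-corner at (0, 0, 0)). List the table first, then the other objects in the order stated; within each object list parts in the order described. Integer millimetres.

translate([0, 0, 675]) cube([700, 865, 41]);
translate([30, 30, 0]) cube([60, 60, 675]);
translate([610, 30, 0]) cube([60, 60, 675]);
translate([30, 775, 0]) cube([60, 60, 675]);
translate([610, 775, 0]) cube([60, 60, 675]);
translate([0, 0, 716]) {
  cube([69, 28, 949]);
  translate([361, 0, 0]) cube([69, 28, 949]);
  translate([69, 0, 0]) cube([292, 28, 69]);
  translate([69, 0, 880]) cube([292, 28, 69]);
}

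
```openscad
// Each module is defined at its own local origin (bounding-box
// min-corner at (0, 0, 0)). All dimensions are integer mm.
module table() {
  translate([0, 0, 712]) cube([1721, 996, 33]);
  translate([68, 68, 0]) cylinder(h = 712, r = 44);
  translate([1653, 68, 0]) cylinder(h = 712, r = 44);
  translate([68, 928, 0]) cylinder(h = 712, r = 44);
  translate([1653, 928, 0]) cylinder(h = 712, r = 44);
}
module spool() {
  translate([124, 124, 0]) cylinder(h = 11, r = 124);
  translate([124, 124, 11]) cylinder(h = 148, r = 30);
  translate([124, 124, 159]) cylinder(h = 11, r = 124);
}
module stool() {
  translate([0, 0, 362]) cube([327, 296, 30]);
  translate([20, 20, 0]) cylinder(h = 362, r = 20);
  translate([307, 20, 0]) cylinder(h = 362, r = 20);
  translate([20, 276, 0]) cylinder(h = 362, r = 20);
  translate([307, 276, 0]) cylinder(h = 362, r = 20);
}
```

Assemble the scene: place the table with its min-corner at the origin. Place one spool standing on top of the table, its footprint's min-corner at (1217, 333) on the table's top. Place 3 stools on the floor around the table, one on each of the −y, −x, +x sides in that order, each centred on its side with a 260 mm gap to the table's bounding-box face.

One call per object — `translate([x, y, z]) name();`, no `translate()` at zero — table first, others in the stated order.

table();
translate([1217, 333, 745]) spool();
translate([697, -556, 0]) stool();
translate([-587, 350, 0]) stool();
translate([1981, 350, 0]) stool();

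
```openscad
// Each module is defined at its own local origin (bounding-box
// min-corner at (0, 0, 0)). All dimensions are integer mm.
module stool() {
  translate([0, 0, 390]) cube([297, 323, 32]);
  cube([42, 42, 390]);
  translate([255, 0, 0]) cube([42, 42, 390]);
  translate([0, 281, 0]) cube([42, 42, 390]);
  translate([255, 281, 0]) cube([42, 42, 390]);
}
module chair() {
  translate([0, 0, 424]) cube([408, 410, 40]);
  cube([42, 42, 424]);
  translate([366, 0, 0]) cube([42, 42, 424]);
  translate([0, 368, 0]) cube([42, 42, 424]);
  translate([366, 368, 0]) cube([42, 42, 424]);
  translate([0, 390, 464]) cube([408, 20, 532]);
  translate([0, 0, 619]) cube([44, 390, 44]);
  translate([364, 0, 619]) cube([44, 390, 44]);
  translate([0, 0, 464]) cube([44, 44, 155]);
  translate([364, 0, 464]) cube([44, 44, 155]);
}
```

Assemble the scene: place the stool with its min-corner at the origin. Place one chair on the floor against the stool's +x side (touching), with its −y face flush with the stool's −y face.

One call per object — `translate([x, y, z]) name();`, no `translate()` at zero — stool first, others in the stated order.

stool();
translate([297, 0, 0]) chair();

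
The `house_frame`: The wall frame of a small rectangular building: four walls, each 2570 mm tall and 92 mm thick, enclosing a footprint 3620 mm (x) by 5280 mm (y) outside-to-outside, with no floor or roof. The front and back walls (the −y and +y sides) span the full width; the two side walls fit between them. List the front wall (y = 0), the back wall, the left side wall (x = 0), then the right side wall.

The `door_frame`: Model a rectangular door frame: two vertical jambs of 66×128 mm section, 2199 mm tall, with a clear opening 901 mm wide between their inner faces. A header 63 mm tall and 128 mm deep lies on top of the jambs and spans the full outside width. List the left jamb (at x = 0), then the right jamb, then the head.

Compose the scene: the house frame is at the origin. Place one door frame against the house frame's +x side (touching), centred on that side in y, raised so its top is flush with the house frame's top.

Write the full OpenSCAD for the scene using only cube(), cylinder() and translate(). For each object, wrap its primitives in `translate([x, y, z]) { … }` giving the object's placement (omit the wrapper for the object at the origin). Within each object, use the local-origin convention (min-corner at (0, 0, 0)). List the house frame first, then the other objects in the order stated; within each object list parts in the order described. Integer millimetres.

cube([3620, 92, 2570]);
translate([0, 5188, 0]) cube([3620, 92, 2570]);
translate([0, 92, 0]) cube([92, 5096, 2570]);
translate([3528, 92, 0]) cube([92, 5096, 2570]);
translate([3620, 2576, 308]) {
  cube([66, 128, 2199]);
  translate([967, 0, 0]) cube([66, 128, 2199]);
  translate([0, 0, 2199]) cube([1033, 128, 63]);
}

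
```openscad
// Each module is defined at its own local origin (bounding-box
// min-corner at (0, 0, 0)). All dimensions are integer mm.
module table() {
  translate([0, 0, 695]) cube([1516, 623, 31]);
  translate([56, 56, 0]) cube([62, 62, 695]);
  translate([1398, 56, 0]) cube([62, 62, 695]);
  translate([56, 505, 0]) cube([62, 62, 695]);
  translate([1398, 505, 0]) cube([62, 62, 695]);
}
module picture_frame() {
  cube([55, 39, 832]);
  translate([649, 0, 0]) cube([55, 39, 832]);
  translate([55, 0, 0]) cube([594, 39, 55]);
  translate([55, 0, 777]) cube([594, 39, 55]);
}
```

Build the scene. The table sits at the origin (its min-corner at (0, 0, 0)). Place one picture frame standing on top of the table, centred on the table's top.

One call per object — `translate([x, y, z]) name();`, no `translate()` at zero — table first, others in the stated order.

table();
translate([406, 292, 726]) picture_frame();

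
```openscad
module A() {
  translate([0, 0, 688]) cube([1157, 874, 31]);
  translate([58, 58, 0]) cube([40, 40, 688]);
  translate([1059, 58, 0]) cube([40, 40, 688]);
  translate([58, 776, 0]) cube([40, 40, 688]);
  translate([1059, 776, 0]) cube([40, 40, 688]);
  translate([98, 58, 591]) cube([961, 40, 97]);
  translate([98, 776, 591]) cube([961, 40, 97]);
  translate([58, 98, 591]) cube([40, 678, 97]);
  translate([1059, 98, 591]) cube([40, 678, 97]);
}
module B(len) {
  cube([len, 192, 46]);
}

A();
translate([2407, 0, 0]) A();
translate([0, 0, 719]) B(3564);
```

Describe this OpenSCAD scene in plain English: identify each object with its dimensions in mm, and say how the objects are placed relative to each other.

A is a table with a 1157×874 mm rectangular top, 31 mm thick, top surface at z = 719 mm, supported by four 40×40 mm square legs, each inset 58 mm from the nearest pair of top edges, running from the floor. Four apron rails, 40 mm thick and 97 mm tall, run between adjacent legs with their top edges flush with the underside of the top and their outer faces flush with the legs' outer faces.

B is a rectangular beam 3564 mm long (x), 192 mm deep (y), 46 mm thick (z).

The beam spans the tops of two tables placed 1250 mm apart, resting at z = 719 mm.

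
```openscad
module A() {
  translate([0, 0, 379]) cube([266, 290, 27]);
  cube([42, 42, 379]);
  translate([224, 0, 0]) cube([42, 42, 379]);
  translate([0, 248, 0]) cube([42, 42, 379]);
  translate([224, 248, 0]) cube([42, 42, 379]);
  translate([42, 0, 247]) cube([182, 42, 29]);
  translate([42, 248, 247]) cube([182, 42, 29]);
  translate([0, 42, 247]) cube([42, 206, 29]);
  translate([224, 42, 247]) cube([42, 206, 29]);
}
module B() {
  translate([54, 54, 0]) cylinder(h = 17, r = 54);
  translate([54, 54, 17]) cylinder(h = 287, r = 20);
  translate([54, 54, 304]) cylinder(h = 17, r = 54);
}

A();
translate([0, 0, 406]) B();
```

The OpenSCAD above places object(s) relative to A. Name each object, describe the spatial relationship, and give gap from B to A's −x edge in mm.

A is a stool. B is a spool. The spool is on top of the stool. The gap from the spool to the stool's −x edge is 0 mm.

The spool's min-x is at 0; the stool's min-x is 0; gap = 0 mm.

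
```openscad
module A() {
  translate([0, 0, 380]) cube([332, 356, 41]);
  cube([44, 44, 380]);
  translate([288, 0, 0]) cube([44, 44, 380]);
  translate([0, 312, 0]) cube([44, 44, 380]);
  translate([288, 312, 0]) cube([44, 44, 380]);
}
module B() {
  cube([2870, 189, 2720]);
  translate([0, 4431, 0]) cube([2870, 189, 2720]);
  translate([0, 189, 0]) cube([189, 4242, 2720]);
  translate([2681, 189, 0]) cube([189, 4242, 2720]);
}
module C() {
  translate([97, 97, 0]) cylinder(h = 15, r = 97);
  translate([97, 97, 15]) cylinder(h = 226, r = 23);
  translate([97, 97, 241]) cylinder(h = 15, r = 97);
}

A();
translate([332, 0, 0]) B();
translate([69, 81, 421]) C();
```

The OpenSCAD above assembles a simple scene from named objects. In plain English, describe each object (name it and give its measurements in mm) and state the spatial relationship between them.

A is a simple wooden stool: a rectangular seat 332 mm (x) by 356 mm (y), 41 mm thick, top face at z = 421 mm, on four square legs, each 44×44 mm in cross-section. The legs rest on z = 0, each flush with a corner of the seat.

B is the wall frame of a small rectangular building: four walls, each 2720 mm tall and 189 mm thick, enclosing a footprint 2870 mm (x) by 4620 mm (y) outside-to-outside, with no floor or roof. The front and back walls (the −y and +y sides) span the full width; the two side walls fit between them.

C is a spool: two coaxial disc flanges of radius 97 mm and thickness 15 mm, joined by a core cylinder of radius 23 mm and height 226 mm. The lower flange rests on z = 0 and the three cylinders share a vertical axis.

The house frame is against the stool's +x side, with their −y faces flush. The spool is on top of the stool, centred.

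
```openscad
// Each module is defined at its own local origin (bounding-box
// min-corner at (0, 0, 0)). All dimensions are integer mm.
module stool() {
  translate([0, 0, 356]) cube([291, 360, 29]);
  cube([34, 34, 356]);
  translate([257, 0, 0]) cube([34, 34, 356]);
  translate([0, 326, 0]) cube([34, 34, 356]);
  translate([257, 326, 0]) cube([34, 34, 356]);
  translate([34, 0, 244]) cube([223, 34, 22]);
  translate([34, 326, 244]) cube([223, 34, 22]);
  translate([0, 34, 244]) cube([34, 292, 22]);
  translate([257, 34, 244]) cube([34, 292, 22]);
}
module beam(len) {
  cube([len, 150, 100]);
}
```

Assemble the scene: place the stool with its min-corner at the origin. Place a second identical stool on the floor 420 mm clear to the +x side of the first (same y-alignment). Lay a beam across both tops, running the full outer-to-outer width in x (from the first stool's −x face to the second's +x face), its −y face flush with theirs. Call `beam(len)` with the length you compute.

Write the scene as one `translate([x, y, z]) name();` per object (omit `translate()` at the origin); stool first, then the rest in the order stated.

stool();
translate([711, 0, 0]) stool();
translate([0, 0, 385]) beam(1002);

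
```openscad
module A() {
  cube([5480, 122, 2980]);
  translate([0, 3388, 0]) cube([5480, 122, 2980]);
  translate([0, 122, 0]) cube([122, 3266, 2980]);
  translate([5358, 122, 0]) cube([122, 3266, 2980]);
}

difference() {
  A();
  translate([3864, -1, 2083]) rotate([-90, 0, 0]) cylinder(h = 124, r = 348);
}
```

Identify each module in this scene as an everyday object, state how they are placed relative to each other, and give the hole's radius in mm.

A is a house frame. The house frame has a circular hole through its front wall. The hole's radius is 348 mm.

The subtracted cylinder has r = 348 mm.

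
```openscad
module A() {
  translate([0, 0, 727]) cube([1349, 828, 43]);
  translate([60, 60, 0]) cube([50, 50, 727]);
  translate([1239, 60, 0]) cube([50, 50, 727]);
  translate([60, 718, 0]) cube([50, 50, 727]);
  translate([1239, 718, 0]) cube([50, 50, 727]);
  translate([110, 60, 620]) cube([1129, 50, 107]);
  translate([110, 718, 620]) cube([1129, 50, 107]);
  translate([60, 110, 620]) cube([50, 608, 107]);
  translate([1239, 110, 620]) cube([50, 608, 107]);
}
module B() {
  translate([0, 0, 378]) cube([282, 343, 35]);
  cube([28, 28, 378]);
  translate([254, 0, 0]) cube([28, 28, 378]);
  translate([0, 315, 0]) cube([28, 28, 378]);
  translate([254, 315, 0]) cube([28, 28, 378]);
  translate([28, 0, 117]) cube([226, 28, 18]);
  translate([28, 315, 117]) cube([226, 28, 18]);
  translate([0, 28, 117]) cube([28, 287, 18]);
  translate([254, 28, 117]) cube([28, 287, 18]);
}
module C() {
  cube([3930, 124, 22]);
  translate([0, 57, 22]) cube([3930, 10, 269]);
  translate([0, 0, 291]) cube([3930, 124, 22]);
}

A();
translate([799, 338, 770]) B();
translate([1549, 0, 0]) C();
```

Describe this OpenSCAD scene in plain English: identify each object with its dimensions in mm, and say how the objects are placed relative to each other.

A is a rectangular dining table. The top is 1349×828×43 mm with its upper surface at z = 770 mm. It stands on four 50×50 mm square legs, each inset 60 mm from the nearest pair of top edges, running from the floor to the underside of the top. Four apron rails, 50 mm thick and 107 mm tall, run between adjacent legs with their top edges flush with the underside of the top and their outer faces flush with the legs' outer faces.

B is a four-legged stool. The seat is 282×343 mm, 35 mm thick, top at z = 413 mm. It stands on four square legs, each 28×28 mm in cross-section, from z = 0 to the seat underside, each flush with a corner of the seat. Four stretchers, 28 mm wide and 18 mm tall, connect adjacent legs with their undersides at z = 117 mm, each running between the inner faces of the legs it joins and aligned with the legs' outer faces on the other axis.

C is an I-beam lying along x, 3930 mm long. Overall section height 313 mm. Two flanges 124 mm wide (y) and 22 mm thick, one on the floor and one at the top; a web 10 mm thick runs between them, centred on the flange width.

The stool is on top of the table. The I-beam is on the floor beside the table on its +x side.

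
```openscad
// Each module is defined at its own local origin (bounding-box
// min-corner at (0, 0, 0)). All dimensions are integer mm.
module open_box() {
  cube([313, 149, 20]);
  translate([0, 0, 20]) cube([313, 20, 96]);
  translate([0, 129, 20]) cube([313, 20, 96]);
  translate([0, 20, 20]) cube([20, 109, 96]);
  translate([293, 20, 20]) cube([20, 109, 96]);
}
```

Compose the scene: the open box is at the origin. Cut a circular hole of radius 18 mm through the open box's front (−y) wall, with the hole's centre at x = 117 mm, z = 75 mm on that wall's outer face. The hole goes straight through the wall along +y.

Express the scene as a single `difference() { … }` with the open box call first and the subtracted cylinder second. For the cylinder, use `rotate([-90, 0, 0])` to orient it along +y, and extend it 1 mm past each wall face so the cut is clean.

difference() {
  open_box();
  translate([117, -1, 75]) rotate([-90, 0, 0]) cylinder(h = 22, r = 18);
}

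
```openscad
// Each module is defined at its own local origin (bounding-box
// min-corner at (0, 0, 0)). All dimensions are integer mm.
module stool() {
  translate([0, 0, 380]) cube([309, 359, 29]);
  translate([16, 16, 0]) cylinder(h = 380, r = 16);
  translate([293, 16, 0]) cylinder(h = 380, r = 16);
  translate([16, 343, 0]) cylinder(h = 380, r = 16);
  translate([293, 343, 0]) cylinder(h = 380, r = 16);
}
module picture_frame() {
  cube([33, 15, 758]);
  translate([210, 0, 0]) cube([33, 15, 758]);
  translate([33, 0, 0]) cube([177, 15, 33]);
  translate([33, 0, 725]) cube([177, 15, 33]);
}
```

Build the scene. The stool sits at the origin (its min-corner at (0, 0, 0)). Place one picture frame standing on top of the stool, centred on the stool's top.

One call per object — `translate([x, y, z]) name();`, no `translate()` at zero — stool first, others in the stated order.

stool();
translate([33, 172, 409]) picture_frame();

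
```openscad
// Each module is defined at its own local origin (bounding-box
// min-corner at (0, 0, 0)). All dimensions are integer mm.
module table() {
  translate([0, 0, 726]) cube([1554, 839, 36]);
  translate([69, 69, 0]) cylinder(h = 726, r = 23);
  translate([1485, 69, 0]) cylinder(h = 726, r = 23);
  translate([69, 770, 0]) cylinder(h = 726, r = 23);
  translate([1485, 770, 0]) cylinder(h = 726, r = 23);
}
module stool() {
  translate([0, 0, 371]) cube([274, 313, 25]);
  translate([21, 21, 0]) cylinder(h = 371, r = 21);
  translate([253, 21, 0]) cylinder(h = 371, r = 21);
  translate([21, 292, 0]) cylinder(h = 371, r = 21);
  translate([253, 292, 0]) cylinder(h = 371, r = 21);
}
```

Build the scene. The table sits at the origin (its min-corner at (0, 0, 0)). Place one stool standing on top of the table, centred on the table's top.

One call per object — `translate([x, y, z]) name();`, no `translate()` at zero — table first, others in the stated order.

table();
translate([640, 263, 762]) stool();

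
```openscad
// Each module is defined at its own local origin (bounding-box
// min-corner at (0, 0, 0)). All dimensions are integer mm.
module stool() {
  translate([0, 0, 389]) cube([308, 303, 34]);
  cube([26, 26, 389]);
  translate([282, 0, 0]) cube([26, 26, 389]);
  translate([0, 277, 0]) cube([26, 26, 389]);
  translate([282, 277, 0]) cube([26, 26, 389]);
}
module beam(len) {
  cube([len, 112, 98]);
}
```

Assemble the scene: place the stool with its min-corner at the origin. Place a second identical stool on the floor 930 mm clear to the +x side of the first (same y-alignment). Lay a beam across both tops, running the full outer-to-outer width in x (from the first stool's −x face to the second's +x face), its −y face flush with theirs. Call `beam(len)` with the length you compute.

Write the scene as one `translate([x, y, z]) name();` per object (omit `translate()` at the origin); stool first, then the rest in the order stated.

stool();
translate([1238, 0, 0]) stool();
translate([0, 0, 423]) beam(1546);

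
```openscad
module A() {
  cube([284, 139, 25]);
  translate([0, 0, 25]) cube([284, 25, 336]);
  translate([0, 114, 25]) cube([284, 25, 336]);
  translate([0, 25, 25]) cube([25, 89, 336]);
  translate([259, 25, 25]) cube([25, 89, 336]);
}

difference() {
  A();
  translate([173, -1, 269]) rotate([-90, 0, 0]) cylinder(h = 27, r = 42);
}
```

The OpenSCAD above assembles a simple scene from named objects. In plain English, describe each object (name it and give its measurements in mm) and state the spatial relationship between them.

A is an open storage box with external size 284×139×361 mm and wall thickness 25 mm (the base is also 25 mm thick). The base covers the whole footprint; the four walls stand on the base, with the y-facing walls full-width and the x-facing walls fitting between their inner faces.

The open box has a circular hole of radius 42 mm through its front wall, centred at (x = 173, z = 269).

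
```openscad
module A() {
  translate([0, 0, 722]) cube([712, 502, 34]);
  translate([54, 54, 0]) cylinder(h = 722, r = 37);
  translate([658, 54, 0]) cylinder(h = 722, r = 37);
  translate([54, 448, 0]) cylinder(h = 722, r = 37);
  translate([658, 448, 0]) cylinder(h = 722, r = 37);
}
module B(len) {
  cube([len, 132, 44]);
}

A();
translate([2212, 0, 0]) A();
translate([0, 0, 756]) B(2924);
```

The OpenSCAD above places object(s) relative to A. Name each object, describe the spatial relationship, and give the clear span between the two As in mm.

Second table starts at x = 2212; first ends at x = 712; clear span = 2212 − 712 = 1500 mm.

A is a table. B is a beam. A beam spans the tops of two tables. The clear span between the two tables is 1500 mm.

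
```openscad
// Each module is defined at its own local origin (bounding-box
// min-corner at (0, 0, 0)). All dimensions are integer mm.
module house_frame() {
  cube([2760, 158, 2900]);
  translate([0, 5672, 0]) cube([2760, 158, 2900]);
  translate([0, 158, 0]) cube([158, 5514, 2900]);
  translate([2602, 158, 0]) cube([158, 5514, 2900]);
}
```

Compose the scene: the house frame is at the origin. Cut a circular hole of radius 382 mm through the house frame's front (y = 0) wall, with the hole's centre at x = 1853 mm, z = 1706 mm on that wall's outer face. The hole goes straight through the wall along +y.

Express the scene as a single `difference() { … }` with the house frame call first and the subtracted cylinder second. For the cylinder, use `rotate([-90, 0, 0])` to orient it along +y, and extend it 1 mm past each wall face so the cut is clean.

difference() {
  house_frame();
  translate([1853, -1, 1706]) rotate([-90, 0, 0]) cylinder(h = 160, r = 382);
}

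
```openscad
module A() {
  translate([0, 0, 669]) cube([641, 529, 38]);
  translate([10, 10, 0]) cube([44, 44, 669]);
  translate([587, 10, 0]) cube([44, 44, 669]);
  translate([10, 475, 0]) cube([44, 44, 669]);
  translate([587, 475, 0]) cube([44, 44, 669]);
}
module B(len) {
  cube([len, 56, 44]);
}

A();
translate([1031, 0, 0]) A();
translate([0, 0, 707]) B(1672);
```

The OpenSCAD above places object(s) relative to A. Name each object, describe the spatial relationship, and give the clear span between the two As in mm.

Second table starts at x = 1031; first ends at x = 641; clear span = 1031 − 641 = 390 mm.

A is a table. B is a beam. A beam spans the tops of two tables. The clear span between the two tables is 390 mm.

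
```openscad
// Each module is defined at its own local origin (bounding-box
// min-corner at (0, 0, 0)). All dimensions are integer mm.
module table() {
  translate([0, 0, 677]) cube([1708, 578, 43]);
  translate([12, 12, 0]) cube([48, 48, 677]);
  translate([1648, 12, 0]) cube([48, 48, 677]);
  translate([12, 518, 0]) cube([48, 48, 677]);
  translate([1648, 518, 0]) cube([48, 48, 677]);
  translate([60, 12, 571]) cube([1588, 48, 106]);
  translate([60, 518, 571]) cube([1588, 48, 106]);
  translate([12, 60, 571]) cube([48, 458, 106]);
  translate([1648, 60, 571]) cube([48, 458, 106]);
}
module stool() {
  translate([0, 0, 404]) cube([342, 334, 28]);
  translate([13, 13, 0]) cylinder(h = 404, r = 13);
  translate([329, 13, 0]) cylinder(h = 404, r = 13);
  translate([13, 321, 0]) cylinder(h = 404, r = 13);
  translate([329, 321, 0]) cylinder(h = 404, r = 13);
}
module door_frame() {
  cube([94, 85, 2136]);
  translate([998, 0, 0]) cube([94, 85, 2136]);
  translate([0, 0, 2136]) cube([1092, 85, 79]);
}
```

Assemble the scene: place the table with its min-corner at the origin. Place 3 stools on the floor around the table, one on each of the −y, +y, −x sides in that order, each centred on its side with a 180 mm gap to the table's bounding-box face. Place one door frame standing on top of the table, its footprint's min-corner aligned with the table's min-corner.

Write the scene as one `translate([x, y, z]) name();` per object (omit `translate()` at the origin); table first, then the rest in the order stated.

table();
translate([683, -514, 0]) stool();
translate([683, 758, 0]) stool();
translate([-522, 122, 0]) stool();
translate([0, 0, 720]) door_frame();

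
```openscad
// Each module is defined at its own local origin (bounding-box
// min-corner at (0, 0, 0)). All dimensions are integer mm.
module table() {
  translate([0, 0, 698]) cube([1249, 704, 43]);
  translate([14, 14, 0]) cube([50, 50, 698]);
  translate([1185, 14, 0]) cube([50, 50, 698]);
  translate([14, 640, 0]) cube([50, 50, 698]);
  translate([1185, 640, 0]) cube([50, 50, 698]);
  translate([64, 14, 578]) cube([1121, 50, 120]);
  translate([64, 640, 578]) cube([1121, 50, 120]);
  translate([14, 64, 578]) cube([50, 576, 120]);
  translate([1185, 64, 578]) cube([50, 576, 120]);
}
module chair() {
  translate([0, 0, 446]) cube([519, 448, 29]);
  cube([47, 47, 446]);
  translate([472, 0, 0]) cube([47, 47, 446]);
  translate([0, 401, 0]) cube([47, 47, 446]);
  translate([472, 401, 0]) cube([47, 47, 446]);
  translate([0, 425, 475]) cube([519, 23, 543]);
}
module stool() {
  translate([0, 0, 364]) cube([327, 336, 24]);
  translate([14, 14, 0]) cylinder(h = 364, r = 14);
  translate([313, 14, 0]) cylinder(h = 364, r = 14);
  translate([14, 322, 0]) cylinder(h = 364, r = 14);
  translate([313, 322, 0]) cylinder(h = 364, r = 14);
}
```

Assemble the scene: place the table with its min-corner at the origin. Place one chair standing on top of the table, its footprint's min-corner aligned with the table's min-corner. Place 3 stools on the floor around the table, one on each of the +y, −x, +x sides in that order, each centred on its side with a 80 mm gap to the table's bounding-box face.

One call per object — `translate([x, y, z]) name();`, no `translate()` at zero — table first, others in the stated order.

table();
translate([0, 0, 741]) chair();
translate([461, 784, 0]) stool();
translate([-407, 184, 0]) stool();
translate([1329, 184, 0]) stool();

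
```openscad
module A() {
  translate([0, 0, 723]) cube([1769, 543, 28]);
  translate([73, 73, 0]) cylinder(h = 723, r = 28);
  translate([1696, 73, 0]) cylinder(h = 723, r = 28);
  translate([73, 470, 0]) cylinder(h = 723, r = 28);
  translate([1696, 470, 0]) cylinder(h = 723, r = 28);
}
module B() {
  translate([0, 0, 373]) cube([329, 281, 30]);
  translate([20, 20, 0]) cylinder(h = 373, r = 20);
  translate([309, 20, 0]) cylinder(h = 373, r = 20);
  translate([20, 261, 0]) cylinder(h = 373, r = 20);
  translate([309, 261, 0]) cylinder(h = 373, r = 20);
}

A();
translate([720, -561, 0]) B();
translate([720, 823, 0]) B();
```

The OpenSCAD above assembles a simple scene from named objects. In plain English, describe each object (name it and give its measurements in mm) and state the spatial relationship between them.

A is a table: top 1769 mm (x) × 543 mm (y), 28 mm thick, upper face at z = 751 mm, on four round legs of 56 mm diameter, each leg's bounding box inset 45 mm from the nearest pair of top edges, running from z = 0 to the bottom of the top.

B is a four-legged stool. The seat is a 329×281×30 mm slab whose top surface is at z = 403 mm; four round legs, each 40 mm in diameter, run from the floor (z = 0) to the underside of the seat, each leg's axis is inset half a diameter from the nearest pair of seat edges (so the leg's bounding box is flush with the corner).

Two stools sit around the table at the −y, +y sides.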